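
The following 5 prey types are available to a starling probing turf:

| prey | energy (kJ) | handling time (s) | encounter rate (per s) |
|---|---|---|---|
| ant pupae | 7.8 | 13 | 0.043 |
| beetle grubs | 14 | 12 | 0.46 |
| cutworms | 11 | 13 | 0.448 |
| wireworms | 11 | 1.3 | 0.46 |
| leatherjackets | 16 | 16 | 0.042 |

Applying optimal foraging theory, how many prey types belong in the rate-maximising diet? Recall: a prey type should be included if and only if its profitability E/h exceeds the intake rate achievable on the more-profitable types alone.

1

Rank by E/h (kJ/s): wireworms 8.46, beetle grubs 1.17, leatherjackets 1, cutworms 0.846, ant pupae 0.6. Include each in turn until the next type's E/h falls below the running intake rate.
Rate on top 1: 3.166. beetle grubs: 1.17 < 3.166 → exclude; stop.
Optimal diet: wireworms — 1 of 5 types.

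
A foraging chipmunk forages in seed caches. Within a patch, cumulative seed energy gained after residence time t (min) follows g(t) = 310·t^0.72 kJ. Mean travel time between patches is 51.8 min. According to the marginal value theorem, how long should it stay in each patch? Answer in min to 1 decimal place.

133.2 min

Optimal t* satisfies g'(t*) = g(t*)/(T + t*).
g'(t) = 0.72·310·t^-0.28. Setting 0.72·310·t^-0.28 = 310·t^0.72/(51.8+t) gives 0.72(51.8+t) = t, so 0.28·t = 0.72×51.8.
t* = 0.72×51.8/0.28 = 133.2 min.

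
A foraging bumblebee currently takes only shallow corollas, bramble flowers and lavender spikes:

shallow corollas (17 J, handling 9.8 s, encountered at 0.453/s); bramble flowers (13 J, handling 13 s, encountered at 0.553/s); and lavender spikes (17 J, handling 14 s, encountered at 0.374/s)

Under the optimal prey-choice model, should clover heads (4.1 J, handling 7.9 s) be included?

No

Current rate: (0.453×17 + 0.553×13 + 0.374×17)/(1 + 0.453×9.8 + 0.553×13 + 0.374×14) = 1.189 J/s.
clover heads: E/h = 4.1/7.9 = 0.519 J/s.
Since 0.519 < R, time spent handling clover heads is better spent searching.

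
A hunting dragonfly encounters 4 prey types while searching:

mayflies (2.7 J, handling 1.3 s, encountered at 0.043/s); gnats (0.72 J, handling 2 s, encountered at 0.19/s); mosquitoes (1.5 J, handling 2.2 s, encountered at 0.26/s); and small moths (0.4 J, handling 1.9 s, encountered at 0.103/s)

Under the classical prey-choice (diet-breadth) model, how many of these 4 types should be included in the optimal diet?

Profitabilities (E/h, J/s): mayflies 2.08, mosquitoes 0.682, gnats 0.36, small moths 0.211. Add prey in this order while the next type's profitability exceeds the intake rate on those already taken.
Rate on top 1: 0.11. mosquitoes: 0.682 > 0.11 → include.
Rate on top 2: 0.3109. gnats: 0.36 > 0.3109 → include.
Rate on top 3: 0.3202. small moths: 0.211 < 0.3202 → exclude; stop.
Optimal diet: mayflies, mosquitoes, gnats — 3 of 4 types.

3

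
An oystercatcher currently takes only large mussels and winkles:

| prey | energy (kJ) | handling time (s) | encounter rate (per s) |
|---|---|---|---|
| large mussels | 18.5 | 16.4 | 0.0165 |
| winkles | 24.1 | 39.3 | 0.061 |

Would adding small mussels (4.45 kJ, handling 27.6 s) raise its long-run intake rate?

Current rate: (0.0165×18.5 + 0.061×24.1)/(1 + 0.0165×16.4 + 0.061×39.3) = 0.484 kJ/s.
Profitability of small mussels: 4.45/27.6 = 0.1612 kJ/s.
Since 0.1612 < R, time spent handling small mussels is better spent searching.

No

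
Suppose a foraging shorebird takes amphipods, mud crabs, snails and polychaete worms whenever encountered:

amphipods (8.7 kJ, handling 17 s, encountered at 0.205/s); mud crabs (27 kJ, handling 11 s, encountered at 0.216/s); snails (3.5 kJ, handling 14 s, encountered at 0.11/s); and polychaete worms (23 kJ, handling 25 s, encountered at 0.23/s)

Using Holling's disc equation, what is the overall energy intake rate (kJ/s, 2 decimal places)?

R = Σλ_iE_i / (1 + Σλ_ih_i)
Numerator: 0.205×8.7 + 0.216×27 + 0.11×3.5 + 0.23×23 = 13.29
Denominator: 1 + 0.205×17 + 0.216×11 + 0.11×14 + 0.23×25 = 14.15
R = 13.29/14.15 = 0.9392 kJ/s

0.94 kJ/s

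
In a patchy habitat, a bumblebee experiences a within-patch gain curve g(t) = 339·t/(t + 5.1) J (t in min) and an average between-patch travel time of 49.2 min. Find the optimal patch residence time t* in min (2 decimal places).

Maximise g(t)/(T+t): set derivative to zero → g'(t)(T+t) = g(t).
g'(t) = 339·5.1/(t + 5.1)². Setting 339·5.1/(t+5.1)² = 339t/[(t+5.1)(49.2+t)] gives 5.1(49.2+t) = t(t+5.1), so t² = 5.1×49.2 = 250.9.
t* = √250.9 = 15.84 min.

15.84 min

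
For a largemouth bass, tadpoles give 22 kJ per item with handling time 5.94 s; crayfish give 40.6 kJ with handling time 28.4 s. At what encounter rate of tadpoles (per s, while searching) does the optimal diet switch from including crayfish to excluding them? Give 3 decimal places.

The zero-one rule: include crayfish iff E₂/h₂ > λE₁/(1+λh₁). Equality gives the switch point.
λE₁h₂ = E₂ + λE₂h₁ ⇒ λ = E₂/(E₁h₂ − E₂h₁) = 40.6/(624.8 − 241.2) = 0.1058 per s.

0.106 per s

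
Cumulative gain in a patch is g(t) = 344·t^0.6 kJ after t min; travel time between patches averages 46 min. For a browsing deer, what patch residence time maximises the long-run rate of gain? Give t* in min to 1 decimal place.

Optimal t* satisfies g'(t*) = g(t*)/(T + t*).
g'(t) = 0.6·344·t^-0.4. Setting 0.6·344·t^-0.4 = 344·t^0.6/(46+t) gives 0.6(46+t) = t, so 0.40·t = 0.6×46.
t* = 0.6×46/0.40 = 69 min.

69.0 min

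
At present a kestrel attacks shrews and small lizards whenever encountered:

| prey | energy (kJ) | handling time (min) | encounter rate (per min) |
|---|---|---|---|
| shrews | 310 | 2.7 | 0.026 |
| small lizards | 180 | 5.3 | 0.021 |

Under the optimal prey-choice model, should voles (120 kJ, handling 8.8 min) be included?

Yes

On shrews and small lizards alone, R = ΣλE/(1+Σλh) = 11.84/1.181 = 10.02 kJ/min.
Profitability of voles: 120/8.8 = 13.64 kJ/min.
Since 13.64 > R, including voles increases the long-run rate.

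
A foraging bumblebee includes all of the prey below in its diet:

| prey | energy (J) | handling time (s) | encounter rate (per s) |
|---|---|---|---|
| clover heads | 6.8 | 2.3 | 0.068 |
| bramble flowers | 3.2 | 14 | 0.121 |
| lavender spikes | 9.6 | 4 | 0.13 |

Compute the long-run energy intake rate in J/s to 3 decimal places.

R = (0.068×6.8 + 0.121×3.2 + 0.13×9.6) / (1 + 0.068×2.3 + 0.121×14 + 0.13×4) = 2.098/3.37 = 0.6224 J/s.

0.622 J/s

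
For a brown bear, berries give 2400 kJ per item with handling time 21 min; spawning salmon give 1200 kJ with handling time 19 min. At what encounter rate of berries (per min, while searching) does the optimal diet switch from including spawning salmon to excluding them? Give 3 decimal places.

0.059 per min

At the threshold, the rate on berries alone equals the profitability of spawning salmon: λ·2400/(1 + λ·21) = 1200/19 = 63.16.
Rearranging, λ(2400 − 63.16×21) = 63.16, so λ = 63.16/1074 = 0.05882 per min.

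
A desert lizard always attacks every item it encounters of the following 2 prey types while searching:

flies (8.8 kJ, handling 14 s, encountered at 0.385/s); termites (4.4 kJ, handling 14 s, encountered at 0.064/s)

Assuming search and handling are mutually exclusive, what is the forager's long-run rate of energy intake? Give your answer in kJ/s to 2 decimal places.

0.50 kJ/s

R = Σλ_iE_i / (1 + Σλ_ih_i)
Numerator: 0.385×8.8 + 0.064×4.4 = 3.67
Denominator: 1 + 0.385×14 + 0.064×14 = 7.286
R = 3.67/7.286 = 0.5037 kJ/s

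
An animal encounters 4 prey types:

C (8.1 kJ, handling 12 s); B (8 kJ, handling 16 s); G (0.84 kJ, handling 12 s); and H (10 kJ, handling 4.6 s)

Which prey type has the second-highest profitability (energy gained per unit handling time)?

C

In descending order of E/h:
H: 10/4.6 = 2.17 kJ/s
C: 8.1/12 = 0.675 kJ/s
B: 8/16 = 0.5 kJ/s
G: 0.84/12 = 0.07 kJ/s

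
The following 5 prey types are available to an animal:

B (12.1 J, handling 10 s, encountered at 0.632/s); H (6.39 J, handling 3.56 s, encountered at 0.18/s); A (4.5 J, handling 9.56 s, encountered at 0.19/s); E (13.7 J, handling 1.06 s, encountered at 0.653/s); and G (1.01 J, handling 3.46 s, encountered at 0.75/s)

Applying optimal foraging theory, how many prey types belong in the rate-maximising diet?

Rank by E/h (J/s): E 12.9, H 1.79, B 1.21, A 0.471, G 0.292. Include each in turn until the next type's E/h falls below the running intake rate.
Rate on top 1: 5.287. H: 1.79 < 5.287 → exclude; stop.
Optimal diet: E — 1 of 5 types.

1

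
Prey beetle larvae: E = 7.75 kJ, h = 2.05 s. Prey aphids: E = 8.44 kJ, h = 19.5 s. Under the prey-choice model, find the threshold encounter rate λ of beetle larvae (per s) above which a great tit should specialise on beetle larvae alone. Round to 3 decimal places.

Drop aphids once their profitability E₂/h₂ falls below the rate achievable on beetle larvae alone: E₂/h₂ = λE₁/(1 + λh₁).
Solve for λ: λE₁h₂ = E₂(1 + λh₁) → λ(E₁h₂ − E₂h₁) = E₂ → λ = E₂/(E₁h₂ − E₂h₁).
λ = 8.44/(7.75×19.5 − 8.44×2.05) = 8.44/133.8 = 0.06307 per s.

0.063 per s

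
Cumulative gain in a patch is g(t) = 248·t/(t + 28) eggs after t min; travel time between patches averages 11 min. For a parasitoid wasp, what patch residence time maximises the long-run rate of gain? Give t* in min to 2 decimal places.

Maximise g(t)/(T+t): set derivative to zero → g'(t)(T+t) = g(t).
g'(t) = 248·28/(t + 28)². Setting 248·28/(t+28)² = 248t/[(t+28)(11+t)] gives 28(11+t) = t(t+28), so t² = 28×11 = 308.
t* = √308 = 17.55 min.

17.55 min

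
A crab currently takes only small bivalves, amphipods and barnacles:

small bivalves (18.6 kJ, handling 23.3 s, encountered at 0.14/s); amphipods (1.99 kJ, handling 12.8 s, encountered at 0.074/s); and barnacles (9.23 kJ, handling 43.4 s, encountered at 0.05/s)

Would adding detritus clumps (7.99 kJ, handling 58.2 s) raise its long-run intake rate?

No

Intake rate on the current diet: R = (0.14×18.6 + 0.074×1.99 + 0.05×9.23) / (1 + 0.14×23.3 + 0.074×12.8 + 0.05×43.4) = 3.213/7.379 = 0.4354 kJ/s.
Profitability of detritus clumps: 7.99/58.2 = 0.1373 kJ/s.
Since 0.1373 < R, time spent handling detritus clumps is better spent searching.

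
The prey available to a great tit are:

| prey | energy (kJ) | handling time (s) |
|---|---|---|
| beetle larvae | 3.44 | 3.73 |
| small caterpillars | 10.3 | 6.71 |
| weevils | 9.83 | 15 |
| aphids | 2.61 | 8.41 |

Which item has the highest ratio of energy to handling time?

small caterpillars

Profitability E/h (kJ/s): beetle larvae = 3.44/3.73 = 0.922, small caterpillars = 10.3/6.71 = 1.54, weevils = 9.83/15 = 0.655, aphids = 2.61/8.41 = 0.31.
Ranked: small caterpillars > beetle larvae > weevils > aphids.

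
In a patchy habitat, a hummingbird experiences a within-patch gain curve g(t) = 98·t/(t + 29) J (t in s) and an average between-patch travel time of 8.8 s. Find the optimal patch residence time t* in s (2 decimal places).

15.97 s

By the marginal value theorem, leave when the instantaneous gain rate g'(t) equals the habitat-wide average g(t)/(T + t).
g'(t) = 98·29/(t + 29)². Setting 98·29/(t+29)² = 98t/[(t+29)(8.8+t)] gives 29(8.8+t) = t(t+29), so t² = 29×8.8 = 255.2.
t* = √255.2 = 15.97 s.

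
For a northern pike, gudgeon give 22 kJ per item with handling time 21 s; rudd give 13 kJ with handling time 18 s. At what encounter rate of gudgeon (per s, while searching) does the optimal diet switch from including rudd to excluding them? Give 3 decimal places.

0.106 per s

The zero-one rule: include rudd iff E₂/h₂ > λE₁/(1+λh₁). Equality gives the switch point.
λE₁h₂ = E₂ + λE₂h₁ ⇒ λ = E₂/(E₁h₂ − E₂h₁) = 13/(396 − 273) = 0.1057 per s.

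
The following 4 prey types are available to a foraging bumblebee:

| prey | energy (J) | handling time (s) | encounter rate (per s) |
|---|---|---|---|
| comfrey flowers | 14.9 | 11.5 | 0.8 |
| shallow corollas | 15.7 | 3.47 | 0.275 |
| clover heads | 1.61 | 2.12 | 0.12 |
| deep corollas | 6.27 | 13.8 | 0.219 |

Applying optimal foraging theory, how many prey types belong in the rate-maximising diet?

1

Rank by E/h (J/s): shallow corollas 4.52, comfrey flowers 1.3, clover heads 0.759, deep corollas 0.454. Include each in turn until the next type's E/h falls below the running intake rate.
Rate on top 1: 2.209. comfrey flowers: 1.3 < 2.209 → exclude; stop.
Optimal diet: shallow corollas — 1 of 4 types.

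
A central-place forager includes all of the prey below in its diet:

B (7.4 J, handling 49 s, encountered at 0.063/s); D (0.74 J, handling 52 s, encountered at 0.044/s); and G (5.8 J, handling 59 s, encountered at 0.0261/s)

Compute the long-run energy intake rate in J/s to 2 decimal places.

0.08 J/s

Energy encountered per unit search time: 0.063×7.4 + 0.044×0.74 + 0.0261×5.8 = 0.6501 J/s.
Handling time per unit search time: 0.063×49 + 0.044×52 + 0.0261×59 = 6.915.
Rate = 0.6501/(1 + 6.915) = 0.08214 J/s.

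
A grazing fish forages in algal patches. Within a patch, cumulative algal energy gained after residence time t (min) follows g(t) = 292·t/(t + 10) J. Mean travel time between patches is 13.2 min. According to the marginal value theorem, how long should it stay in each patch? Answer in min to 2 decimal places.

11.49 min

Optimal t* satisfies g'(t*) = g(t*)/(T + t*).
g'(t) = 292·10/(t + 10)². Setting 292·10/(t+10)² = 292t/[(t+10)(13.2+t)] gives 10(13.2+t) = t(t+10), so t² = 10×13.2 = 132.
t* = √132 = 11.49 min.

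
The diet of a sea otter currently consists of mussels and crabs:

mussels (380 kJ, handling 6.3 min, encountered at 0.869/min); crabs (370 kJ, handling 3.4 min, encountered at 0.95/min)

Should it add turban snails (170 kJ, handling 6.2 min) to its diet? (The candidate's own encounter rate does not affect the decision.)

Intake rate on the current diet: R = (0.869×380 + 0.95×370) / (1 + 0.869×6.3 + 0.95×3.4) = 681.7/9.705 = 70.25 kJ/min.
Profitability of turban snails: 170/6.2 = 27.42 kJ/min.
Since 27.42 < R, time spent handling turban snails is better spent searching.

No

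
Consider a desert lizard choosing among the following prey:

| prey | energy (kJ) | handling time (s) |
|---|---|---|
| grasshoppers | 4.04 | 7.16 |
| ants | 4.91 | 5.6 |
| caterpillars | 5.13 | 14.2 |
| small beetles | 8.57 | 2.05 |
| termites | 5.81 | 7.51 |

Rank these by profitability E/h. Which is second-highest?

In descending order of E/h:
small beetles: 8.57/2.05 = 4.18 kJ/s
ants: 4.91/5.6 = 0.877 kJ/s
termites: 5.81/7.51 = 0.774 kJ/s
grasshoppers: 4.04/7.16 = 0.564 kJ/s
caterpillars: 5.13/14.2 = 0.361 kJ/s

ants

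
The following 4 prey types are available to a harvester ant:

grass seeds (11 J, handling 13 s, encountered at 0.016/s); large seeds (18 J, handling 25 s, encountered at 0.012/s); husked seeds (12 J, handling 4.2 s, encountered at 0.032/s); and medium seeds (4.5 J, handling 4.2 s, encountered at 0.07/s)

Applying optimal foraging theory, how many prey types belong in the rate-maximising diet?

Rank by E/h (J/s): husked seeds 2.86, medium seeds 1.07, grass seeds 0.846, large seeds 0.72. Include each in turn until the next type's E/h falls below the running intake rate.
Rate on top 1: 0.3385. medium seeds: 1.07 > 0.3385 → include.
Rate on top 2: 0.4894. grass seeds: 0.846 > 0.4894 → include.
Rate on top 3: 0.5347. large seeds: 0.72 > 0.5347 → include.
Optimal diet: husked seeds, medium seeds, grass seeds, large seeds — 4 of 4 types.

4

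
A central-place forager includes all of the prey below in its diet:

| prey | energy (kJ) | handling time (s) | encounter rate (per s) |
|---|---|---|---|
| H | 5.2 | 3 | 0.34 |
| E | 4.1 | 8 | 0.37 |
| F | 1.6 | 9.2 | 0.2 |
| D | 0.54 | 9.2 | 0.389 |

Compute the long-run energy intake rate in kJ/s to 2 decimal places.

0.37 kJ/s

R = (0.34×5.2 + 0.37×4.1 + 0.2×1.6 + 0.389×0.54) / (1 + 0.34×3 + 0.37×8 + 0.2×9.2 + 0.389×9.2) = 3.815/10.4 = 0.3669 kJ/s.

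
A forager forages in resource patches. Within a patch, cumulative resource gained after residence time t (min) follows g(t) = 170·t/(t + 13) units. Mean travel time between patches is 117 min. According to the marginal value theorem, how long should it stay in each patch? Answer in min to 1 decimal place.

39.0 min

Maximise g(t)/(T+t): set derivative to zero → g'(t)(T+t) = g(t).
g'(t) = 170·13/(t + 13)². Setting 170·13/(t+13)² = 170t/[(t+13)(117+t)] gives 13(117+t) = t(t+13), so t² = 13×117 = 1521.
t* = √1521 = 39 min.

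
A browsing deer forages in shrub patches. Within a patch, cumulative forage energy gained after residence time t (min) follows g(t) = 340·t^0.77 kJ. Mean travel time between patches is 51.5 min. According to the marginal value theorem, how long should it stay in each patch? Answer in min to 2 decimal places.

Maximise g(t)/(T+t): set derivative to zero → g'(t)(T+t) = g(t).
g'(t) = 0.77·340·t^-0.23. Setting 0.77·340·t^-0.23 = 340·t^0.77/(51.5+t) gives 0.77(51.5+t) = t, so 0.23·t = 0.77×51.5.
t* = 0.77×51.5/0.23 = 172.4 min.

172.41 min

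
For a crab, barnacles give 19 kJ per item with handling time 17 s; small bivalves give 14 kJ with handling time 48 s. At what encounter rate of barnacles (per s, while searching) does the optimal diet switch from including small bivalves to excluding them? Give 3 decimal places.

At the threshold, the rate on barnacles alone equals the profitability of small bivalves: λ·19/(1 + λ·17) = 14/48 = 0.2917.
Rearranging, λ(19 − 0.2917×17) = 0.2917, so λ = 0.2917/14.04 = 0.02077 per s.

0.021 per s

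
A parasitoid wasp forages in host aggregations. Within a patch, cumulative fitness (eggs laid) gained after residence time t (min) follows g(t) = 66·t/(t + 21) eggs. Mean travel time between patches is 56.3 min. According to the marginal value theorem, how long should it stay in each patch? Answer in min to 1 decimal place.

34.4 min

Maximise g(t)/(T+t): set derivative to zero → g'(t)(T+t) = g(t).
g'(t) = 66·21/(t + 21)². Setting 66·21/(t+21)² = 66t/[(t+21)(56.3+t)] gives 21(56.3+t) = t(t+21), so t² = 21×56.3 = 1182.
t* = √1182 = 34.38 min.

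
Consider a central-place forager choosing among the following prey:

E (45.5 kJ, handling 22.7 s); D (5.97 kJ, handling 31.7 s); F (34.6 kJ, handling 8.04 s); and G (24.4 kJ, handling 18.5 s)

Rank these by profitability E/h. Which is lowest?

In descending order of E/h:
F: 34.6/8.04 = 4.3 kJ/s
E: 45.5/22.7 = 2 kJ/s
G: 24.4/18.5 = 1.32 kJ/s
D: 5.97/31.7 = 0.188 kJ/s

D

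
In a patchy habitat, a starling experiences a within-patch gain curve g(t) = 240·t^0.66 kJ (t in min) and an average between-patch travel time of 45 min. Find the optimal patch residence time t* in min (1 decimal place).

By the marginal value theorem, leave when the instantaneous gain rate g'(t) equals the habitat-wide average g(t)/(T + t).
g'(t) = 0.66·240·t^-0.34. Setting 0.66·240·t^-0.34 = 240·t^0.66/(45+t) gives 0.66(45+t) = t, so 0.34·t = 0.66×45.
t* = 0.66×45/0.34 = 87.35 min.

87.4 min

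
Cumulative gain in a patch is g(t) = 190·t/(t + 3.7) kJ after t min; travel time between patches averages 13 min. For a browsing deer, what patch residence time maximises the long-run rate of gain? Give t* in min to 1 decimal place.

Maximise g(t)/(T+t): set derivative to zero → g'(t)(T+t) = g(t).
g'(t) = 190·3.7/(t + 3.7)². Setting 190·3.7/(t+3.7)² = 190t/[(t+3.7)(13+t)] gives 3.7(13+t) = t(t+3.7), so t² = 3.7×13 = 48.1.
t* = √48.1 = 6.935 min.

6.9 min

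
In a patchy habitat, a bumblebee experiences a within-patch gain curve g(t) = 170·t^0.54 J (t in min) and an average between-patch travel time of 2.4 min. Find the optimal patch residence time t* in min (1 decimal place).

2.8 min

Optimal t* satisfies g'(t*) = g(t*)/(T + t*).
g'(t) = 0.54·170·t^-0.46. Setting 0.54·170·t^-0.46 = 170·t^0.54/(2.4+t) gives 0.54(2.4+t) = t, so 0.46·t = 0.54×2.4.
t* = 0.54×2.4/0.46 = 2.817 min.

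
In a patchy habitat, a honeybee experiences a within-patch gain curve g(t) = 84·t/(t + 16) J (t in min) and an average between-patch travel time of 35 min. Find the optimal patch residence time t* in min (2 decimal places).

Optimal t* satisfies g'(t*) = g(t*)/(T + t*).
g'(t) = 84·16/(t + 16)². Setting 84·16/(t+16)² = 84t/[(t+16)(35+t)] gives 16(35+t) = t(t+16), so t² = 16×35 = 560.
t* = √560 = 23.66 min.

23.66 min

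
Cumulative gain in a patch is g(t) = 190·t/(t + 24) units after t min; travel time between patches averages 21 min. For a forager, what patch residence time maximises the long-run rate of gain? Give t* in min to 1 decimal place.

By the marginal value theorem, leave when the instantaneous gain rate g'(t) equals the habitat-wide average g(t)/(T + t).
g'(t) = 190·24/(t + 24)². Setting 190·24/(t+24)² = 190t/[(t+24)(21+t)] gives 24(21+t) = t(t+24), so t² = 24×21 = 504.
t* = √504 = 22.45 min.

22.4 min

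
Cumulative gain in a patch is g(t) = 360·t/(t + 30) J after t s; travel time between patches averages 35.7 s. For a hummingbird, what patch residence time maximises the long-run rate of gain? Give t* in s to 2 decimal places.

32.73 s

Optimal t* satisfies g'(t*) = g(t*)/(T + t*).
g'(t) = 360·30/(t + 30)². Setting 360·30/(t+30)² = 360t/[(t+30)(35.7+t)] gives 30(35.7+t) = t(t+30), so t² = 30×35.7 = 1071.
t* = √1071 = 32.73 s.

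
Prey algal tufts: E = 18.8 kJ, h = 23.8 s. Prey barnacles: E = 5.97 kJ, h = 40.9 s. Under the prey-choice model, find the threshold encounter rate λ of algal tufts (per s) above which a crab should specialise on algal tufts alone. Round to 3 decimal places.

Drop barnacles once their profitability E₂/h₂ falls below the rate achievable on algal tufts alone: E₂/h₂ = λE₁/(1 + λh₁).
Solve for λ: λE₁h₂ = E₂(1 + λh₁) → λ(E₁h₂ − E₂h₁) = E₂ → λ = E₂/(E₁h₂ − E₂h₁).
λ = 5.97/(18.8×40.9 − 5.97×23.8) = 5.97/626.8 = 0.009524 per s.

0.010 per s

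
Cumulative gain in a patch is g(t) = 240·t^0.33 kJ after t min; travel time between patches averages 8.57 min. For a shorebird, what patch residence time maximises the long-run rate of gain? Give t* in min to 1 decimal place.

4.2 min

Optimal t* satisfies g'(t*) = g(t*)/(T + t*).
g'(t) = 0.33·240·t^-0.67. Setting 0.33·240·t^-0.67 = 240·t^0.33/(8.57+t) gives 0.33(8.57+t) = t, so 0.67·t = 0.33×8.57.
t* = 0.33×8.57/0.67 = 4.221 min.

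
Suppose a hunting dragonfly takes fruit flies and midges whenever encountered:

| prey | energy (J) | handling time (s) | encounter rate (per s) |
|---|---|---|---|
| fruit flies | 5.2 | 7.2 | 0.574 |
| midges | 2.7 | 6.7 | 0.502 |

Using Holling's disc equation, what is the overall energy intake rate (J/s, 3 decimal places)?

0.511 J/s

Energy encountered per unit search time: 0.574×5.2 + 0.502×2.7 = 4.34 J/s.
Handling time per unit search time: 0.574×7.2 + 0.502×6.7 = 7.496.
Rate = 4.34/(1 + 7.496) = 0.5108 J/s.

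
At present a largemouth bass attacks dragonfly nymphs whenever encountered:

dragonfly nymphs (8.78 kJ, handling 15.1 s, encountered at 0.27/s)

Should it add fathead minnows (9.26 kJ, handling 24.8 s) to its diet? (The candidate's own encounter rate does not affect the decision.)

No

Current rate: (0.27×8.78)/(1 + 0.27×15.1) = 0.4669 kJ/s.
Profitability of fathead minnows: 9.26/24.8 = 0.3734 kJ/s.
Since 0.3734 < R, time spent handling fathead minnows is better spent searching.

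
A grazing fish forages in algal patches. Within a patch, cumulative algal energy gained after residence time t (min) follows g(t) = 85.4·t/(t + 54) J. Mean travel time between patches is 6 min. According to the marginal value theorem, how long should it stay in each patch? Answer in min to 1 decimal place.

By the marginal value theorem, leave when the instantaneous gain rate g'(t) equals the habitat-wide average g(t)/(T + t).
g'(t) = 85.4·54/(t + 54)². Setting 85.4·54/(t+54)² = 85.4t/[(t+54)(6+t)] gives 54(6+t) = t(t+54), so t² = 54×6 = 324.
t* = √324 = 18 min.

18.0 min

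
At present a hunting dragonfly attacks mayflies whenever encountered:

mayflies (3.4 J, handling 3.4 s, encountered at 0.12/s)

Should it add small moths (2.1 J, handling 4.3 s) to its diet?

Yes

On mayflies alone, R = ΣλE/(1+Σλh) = 0.408/1.408 = 0.2898 J/s.
Profitability of small moths: 2.1/4.3 = 0.4884 J/s.
0.4884 > 0.2898, so adding small moths raises the average — include it.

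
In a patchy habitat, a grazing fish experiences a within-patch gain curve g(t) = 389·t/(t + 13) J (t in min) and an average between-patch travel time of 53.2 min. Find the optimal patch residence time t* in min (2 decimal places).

Optimal t* satisfies g'(t*) = g(t*)/(T + t*).
g'(t) = 389·13/(t + 13)². Setting 389·13/(t+13)² = 389t/[(t+13)(53.2+t)] gives 13(53.2+t) = t(t+13), so t² = 13×53.2 = 691.6.
t* = √691.6 = 26.3 min.

26.30 min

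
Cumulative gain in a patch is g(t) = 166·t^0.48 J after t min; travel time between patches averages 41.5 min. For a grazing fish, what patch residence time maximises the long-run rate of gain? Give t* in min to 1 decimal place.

38.3 min

By the marginal value theorem, leave when the instantaneous gain rate g'(t) equals the habitat-wide average g(t)/(T + t).
g'(t) = 0.48·166·t^-0.52. Setting 0.48·166·t^-0.52 = 166·t^0.48/(41.5+t) gives 0.48(41.5+t) = t, so 0.52·t = 0.48×41.5.
t* = 0.48×41.5/0.52 = 38.31 min.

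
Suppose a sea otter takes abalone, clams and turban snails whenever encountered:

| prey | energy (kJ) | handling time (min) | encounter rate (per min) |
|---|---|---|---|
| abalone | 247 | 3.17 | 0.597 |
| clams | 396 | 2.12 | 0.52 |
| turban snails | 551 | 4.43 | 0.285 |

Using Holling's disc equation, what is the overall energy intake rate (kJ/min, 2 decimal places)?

Energy encountered per unit search time: 0.597×247 + 0.52×396 + 0.285×551 = 510.4 kJ/min.
Handling time per unit search time: 0.597×3.17 + 0.52×2.12 + 0.285×4.43 = 4.257.
Rate = 510.4/(1 + 4.257) = 97.08 kJ/min.

97.08 kJ/min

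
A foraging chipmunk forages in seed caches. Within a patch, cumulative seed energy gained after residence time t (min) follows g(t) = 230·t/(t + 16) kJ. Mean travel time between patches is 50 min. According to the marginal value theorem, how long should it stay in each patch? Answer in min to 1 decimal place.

By the marginal value theorem, leave when the instantaneous gain rate g'(t) equals the habitat-wide average g(t)/(T + t).
g'(t) = 230·16/(t + 16)². Setting 230·16/(t+16)² = 230t/[(t+16)(50+t)] gives 16(50+t) = t(t+16), so t² = 16×50 = 800.
t* = √800 = 28.28 min.

28.3 min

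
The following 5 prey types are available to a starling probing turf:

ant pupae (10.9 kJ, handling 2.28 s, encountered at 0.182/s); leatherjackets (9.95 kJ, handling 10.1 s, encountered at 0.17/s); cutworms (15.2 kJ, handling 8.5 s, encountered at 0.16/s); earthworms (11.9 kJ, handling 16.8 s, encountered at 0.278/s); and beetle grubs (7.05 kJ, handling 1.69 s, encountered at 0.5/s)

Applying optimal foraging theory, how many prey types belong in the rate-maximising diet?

2

Profitabilities (E/h, kJ/s): ant pupae 4.78, beetle grubs 4.17, cutworms 1.79, leatherjackets 0.985, earthworms 0.708. Add prey in this order while the next type's profitability exceeds the intake rate on those already taken.
Rate on top 1: 1.402. beetle grubs: 4.17 > 1.402 → include.
Rate on top 2: 2.438. cutworms: 1.79 < 2.438 → exclude; stop.
Optimal diet: ant pupae, beetle grubs — 2 of 5 types.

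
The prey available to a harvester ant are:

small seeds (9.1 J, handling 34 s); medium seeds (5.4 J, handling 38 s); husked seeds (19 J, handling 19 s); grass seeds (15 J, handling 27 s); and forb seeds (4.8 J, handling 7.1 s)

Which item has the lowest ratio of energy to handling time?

medium seeds

In descending order of E/h:
husked seeds: 19/19 = 1 J/s
forb seeds: 4.8/7.1 = 0.676 J/s
grass seeds: 15/27 = 0.556 J/s
small seeds: 9.1/34 = 0.268 J/s
medium seeds: 5.4/38 = 0.142 J/s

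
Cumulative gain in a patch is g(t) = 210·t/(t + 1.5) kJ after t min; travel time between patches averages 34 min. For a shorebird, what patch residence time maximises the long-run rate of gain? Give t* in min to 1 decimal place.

Optimal t* satisfies g'(t*) = g(t*)/(T + t*).
g'(t) = 210·1.5/(t + 1.5)². Setting 210·1.5/(t+1.5)² = 210t/[(t+1.5)(34+t)] gives 1.5(34+t) = t(t+1.5), so t² = 1.5×34 = 51.
t* = √51 = 7.141 min.

7.1 min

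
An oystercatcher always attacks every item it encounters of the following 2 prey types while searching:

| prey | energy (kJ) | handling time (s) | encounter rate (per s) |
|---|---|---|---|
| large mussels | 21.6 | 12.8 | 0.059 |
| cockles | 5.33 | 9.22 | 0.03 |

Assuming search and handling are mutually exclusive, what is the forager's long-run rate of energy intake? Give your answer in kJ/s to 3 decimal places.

R = Σλ_iE_i / (1 + Σλ_ih_i)
Numerator: 0.059×21.6 + 0.03×5.33 = 1.434
Denominator: 1 + 0.059×12.8 + 0.03×9.22 = 2.032
R = 1.434/2.032 = 0.7059 kJ/s

0.706 kJ/s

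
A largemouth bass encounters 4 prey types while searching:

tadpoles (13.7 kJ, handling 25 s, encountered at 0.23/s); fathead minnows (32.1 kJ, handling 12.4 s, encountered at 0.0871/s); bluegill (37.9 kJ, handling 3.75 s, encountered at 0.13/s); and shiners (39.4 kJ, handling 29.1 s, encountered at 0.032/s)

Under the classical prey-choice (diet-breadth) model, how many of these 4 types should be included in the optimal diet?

1

Rank by E/h (kJ/s): bluegill 10.1, fathead minnows 2.59, shiners 1.35, tadpoles 0.548. Include each in turn until the next type's E/h falls below the running intake rate.
Rate on top 1: 3.312. fathead minnows: 2.59 < 3.312 → exclude; stop.
Optimal diet: bluegill — 1 of 4 types.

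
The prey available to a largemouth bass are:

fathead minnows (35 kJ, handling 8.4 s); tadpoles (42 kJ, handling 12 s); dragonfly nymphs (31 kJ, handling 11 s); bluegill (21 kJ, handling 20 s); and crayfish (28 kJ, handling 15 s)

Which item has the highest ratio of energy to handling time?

fathead minnows

Profitability E/h (kJ/s): fathead minnows = 35/8.4 = 4.17, tadpoles = 42/12 = 3.5, dragonfly nymphs = 31/11 = 2.82, bluegill = 21/20 = 1.05, crayfish = 28/15 = 1.87.
Ranked: fathead minnows > tadpoles > dragonfly nymphs > crayfish > bluegill.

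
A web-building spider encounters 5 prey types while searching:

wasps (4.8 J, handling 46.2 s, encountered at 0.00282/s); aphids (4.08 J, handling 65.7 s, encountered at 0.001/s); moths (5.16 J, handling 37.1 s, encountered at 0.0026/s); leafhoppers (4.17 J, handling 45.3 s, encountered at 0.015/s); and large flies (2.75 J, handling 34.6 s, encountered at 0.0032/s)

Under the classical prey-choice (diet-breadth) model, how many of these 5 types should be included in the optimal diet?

Rank by E/h (J/s): moths 0.139, wasps 0.104, leafhoppers 0.0921, large flies 0.0795, aphids 0.0621. Include each in turn until the next type's E/h falls below the running intake rate.
Rate on top 1: 0.01224. wasps: 0.104 > 0.01224 → include.
Rate on top 2: 0.02197. leafhoppers: 0.0921 > 0.02197 → include.
Rate on top 3: 0.04695. large flies: 0.0795 > 0.04695 → include.
Rate on top 4: 0.04874. aphids: 0.0621 > 0.04874 → include.
Optimal diet: moths, wasps, leafhoppers, large flies, aphids — 5 of 5 types.

5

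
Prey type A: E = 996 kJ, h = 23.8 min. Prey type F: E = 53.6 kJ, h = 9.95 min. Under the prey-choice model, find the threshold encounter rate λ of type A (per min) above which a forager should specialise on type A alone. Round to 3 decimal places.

At the threshold, the rate on type A alone equals the profitability of type F: λ·996/(1 + λ·23.8) = 53.6/9.95 = 5.387.
Rearranging, λ(996 − 5.387×23.8) = 5.387, so λ = 5.387/867.8 = 0.006208 per min.

0.006 per min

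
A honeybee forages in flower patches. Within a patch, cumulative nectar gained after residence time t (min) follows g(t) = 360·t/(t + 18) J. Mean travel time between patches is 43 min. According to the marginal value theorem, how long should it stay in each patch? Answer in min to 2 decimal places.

27.82 min

Maximise g(t)/(T+t): set derivative to zero → g'(t)(T+t) = g(t).
g'(t) = 360·18/(t + 18)². Setting 360·18/(t+18)² = 360t/[(t+18)(43+t)] gives 18(43+t) = t(t+18), so t² = 18×43 = 774.
t* = √774 = 27.82 min.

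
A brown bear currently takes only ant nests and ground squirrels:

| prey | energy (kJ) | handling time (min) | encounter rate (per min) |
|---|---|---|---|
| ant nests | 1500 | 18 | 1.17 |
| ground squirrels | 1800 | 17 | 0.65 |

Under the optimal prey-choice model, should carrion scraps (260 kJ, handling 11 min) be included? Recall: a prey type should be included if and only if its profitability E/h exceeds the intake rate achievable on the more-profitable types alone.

Intake rate on the current diet: R = (1.17×1500 + 0.65×1800) / (1 + 1.17×18 + 0.65×17) = 2925/33.11 = 88.34 kJ/min.
carrion scraps: E/h = 260/11 = 23.64 kJ/min.
Since 23.64 < R, time spent handling carrion scraps is better spent searching.

No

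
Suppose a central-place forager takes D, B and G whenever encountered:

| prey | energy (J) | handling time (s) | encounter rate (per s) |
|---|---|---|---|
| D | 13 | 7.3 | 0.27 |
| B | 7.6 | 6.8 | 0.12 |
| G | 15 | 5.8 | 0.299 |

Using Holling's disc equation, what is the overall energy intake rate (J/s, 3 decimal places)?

1.613 J/s

Energy encountered per unit search time: 0.27×13 + 0.12×7.6 + 0.299×15 = 8.907 J/s.
Handling time per unit search time: 0.27×7.3 + 0.12×6.8 + 0.299×5.8 = 4.521.
Rate = 8.907/(1 + 4.521) = 1.613 J/s.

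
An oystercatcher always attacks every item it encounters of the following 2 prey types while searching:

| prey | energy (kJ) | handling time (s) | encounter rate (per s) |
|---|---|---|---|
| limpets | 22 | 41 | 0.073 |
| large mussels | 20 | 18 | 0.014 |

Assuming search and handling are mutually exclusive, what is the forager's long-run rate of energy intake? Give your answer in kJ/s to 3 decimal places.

0.444 kJ/s

Energy encountered per unit search time: 0.073×22 + 0.014×20 = 1.886 kJ/s.
Handling time per unit search time: 0.073×41 + 0.014×18 = 3.245.
Rate = 1.886/(1 + 3.245) = 0.4443 kJ/s.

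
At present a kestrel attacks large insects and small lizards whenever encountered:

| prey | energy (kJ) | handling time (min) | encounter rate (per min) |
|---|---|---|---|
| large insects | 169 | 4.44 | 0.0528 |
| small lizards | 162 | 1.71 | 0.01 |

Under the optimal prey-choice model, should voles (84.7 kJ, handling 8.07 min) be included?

Yes

Current rate: (0.0528×169 + 0.01×162)/(1 + 0.0528×4.44 + 0.01×1.71) = 8.424 kJ/min.
voles: E/h = 84.7/8.07 = 10.5 kJ/min.
10.5 > 8.424, so adding voles raises the average — include it.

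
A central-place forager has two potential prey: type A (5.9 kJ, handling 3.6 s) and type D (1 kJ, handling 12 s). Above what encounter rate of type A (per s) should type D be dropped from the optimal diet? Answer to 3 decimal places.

0.015 per s

The zero-one rule: include type D iff E₂/h₂ > λE₁/(1+λh₁). Equality gives the switch point.
λE₁h₂ = E₂ + λE₂h₁ ⇒ λ = E₂/(E₁h₂ − E₂h₁) = 1/(70.8 − 3.6) = 0.01488 per s.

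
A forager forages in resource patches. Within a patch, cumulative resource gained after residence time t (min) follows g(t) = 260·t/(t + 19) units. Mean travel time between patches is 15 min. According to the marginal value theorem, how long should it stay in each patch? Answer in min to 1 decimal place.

By the marginal value theorem, leave when the instantaneous gain rate g'(t) equals the habitat-wide average g(t)/(T + t).
g'(t) = 260·19/(t + 19)². Setting 260·19/(t+19)² = 260t/[(t+19)(15+t)] gives 19(15+t) = t(t+19), so t² = 19×15 = 285.
t* = √285 = 16.88 min.

16.9 min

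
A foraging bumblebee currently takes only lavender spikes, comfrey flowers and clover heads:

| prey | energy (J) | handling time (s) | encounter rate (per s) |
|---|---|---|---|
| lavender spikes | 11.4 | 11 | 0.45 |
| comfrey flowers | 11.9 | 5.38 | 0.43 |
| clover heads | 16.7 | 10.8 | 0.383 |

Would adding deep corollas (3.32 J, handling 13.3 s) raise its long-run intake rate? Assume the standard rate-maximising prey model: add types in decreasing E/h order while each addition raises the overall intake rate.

No

Intake rate on the current diet: R = (0.45×11.4 + 0.43×11.9 + 0.383×16.7) / (1 + 0.45×11 + 0.43×5.38 + 0.383×10.8) = 16.64/12.4 = 1.342 J/s.
Profitability of deep corollas: 3.32/13.3 = 0.2496 J/s.
0.2496 < 1.342, so adding deep corollas would lower the average — exclude it.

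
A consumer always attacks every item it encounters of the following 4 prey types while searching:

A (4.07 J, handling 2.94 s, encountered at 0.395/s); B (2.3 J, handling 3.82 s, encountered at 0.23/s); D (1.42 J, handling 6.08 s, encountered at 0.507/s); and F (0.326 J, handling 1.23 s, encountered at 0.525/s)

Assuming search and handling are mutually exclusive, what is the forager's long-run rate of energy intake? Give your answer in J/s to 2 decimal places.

0.45 J/s

R = Σλ_iE_i / (1 + Σλ_ih_i)
Numerator: 0.395×4.07 + 0.23×2.3 + 0.507×1.42 + 0.525×0.326 = 3.028
Denominator: 1 + 0.395×2.94 + 0.23×3.82 + 0.507×6.08 + 0.525×1.23 = 6.768
R = 3.028/6.768 = 0.4473 J/s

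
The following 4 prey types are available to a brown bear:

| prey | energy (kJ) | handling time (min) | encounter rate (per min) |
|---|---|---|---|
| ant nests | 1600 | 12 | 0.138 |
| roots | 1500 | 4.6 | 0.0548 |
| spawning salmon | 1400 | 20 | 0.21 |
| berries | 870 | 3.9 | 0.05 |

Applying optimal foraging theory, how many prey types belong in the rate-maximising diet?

3

Profitabilities (E/h, kJ/min): roots 326, berries 223, ant nests 133, spawning salmon 70. Add prey in this order while the next type's profitability exceeds the intake rate on those already taken.
Rate on top 1: 65.65. berries: 223 > 65.65 → include.
Rate on top 2: 86.86. ant nests: 133 > 86.86 → include.
Rate on top 3: 111.7. spawning salmon: 70 < 111.7 → exclude; stop.
Optimal diet: roots, berries, ant nests — 3 of 4 types.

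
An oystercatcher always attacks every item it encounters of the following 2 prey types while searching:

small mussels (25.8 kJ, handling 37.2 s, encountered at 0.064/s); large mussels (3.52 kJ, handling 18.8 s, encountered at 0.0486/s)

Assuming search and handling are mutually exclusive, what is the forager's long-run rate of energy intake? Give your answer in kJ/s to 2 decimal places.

R = Σλ_iE_i / (1 + Σλ_ih_i)
Numerator: 0.064×25.8 + 0.0486×3.52 = 1.822
Denominator: 1 + 0.064×37.2 + 0.0486×18.8 = 4.294
R = 1.822/4.294 = 0.4243 kJ/s

0.42 kJ/s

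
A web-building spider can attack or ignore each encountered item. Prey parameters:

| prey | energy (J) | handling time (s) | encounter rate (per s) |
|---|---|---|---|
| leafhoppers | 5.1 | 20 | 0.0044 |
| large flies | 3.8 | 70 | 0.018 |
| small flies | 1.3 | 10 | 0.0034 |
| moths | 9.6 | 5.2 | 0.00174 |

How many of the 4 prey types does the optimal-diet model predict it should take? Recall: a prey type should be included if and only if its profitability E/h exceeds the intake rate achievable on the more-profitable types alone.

Rank by E/h (J/s): moths 1.85, leafhoppers 0.255, small flies 0.13, large flies 0.0543. Include each in turn until the next type's E/h falls below the running intake rate.
Rate on top 1: 0.01655. leafhoppers: 0.255 > 0.01655 → include.
Rate on top 2: 0.03568. small flies: 0.13 > 0.03568 → include.
Rate on top 3: 0.03852. large flies: 0.0543 > 0.03852 → include.
Optimal diet: moths, leafhoppers, small flies, large flies — 4 of 4 types.

4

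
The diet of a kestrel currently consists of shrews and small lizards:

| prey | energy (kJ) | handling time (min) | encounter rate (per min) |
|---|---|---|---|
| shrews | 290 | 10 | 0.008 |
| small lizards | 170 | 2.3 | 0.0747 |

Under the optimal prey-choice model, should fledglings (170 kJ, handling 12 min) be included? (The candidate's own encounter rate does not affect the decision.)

Yes

On shrews and small lizards alone, R = ΣλE/(1+Σλh) = 15.02/1.252 = 12 kJ/min.
Profitability of fledglings: 170/12 = 14.17 kJ/min.
Since 14.17 > R, including fledglings increases the long-run rate.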